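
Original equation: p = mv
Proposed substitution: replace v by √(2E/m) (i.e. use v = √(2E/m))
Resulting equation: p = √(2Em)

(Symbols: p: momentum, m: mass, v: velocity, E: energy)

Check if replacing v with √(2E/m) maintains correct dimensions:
Yes

[v] = [L T^-1] and [√(2E/m)] = [L T^-1]. These match, so the substitution replaces a quantity by one of the same dimensions and the result p = √(2Em) has LHS [L M T^-1] vs RHS [L M T^-1] — still consistent.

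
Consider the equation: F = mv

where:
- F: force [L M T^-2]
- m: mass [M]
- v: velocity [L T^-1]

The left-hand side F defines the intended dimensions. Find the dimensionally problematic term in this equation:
The right-hand side term mv

F has dimensions [L M T^-2], but mv has dimensions [L M T^-1], so the term mv is dimensionally wrong for F.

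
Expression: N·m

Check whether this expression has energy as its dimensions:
Yes

The expression N·m has dimensions [L^2 M T^-2], which is exactly energy [L^2 M T^-2].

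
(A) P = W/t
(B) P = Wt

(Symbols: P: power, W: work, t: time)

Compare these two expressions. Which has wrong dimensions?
(B)

(A) P = W/t: LHS [L^2 M T^-3], RHS [L^2 M T^-3] ✓
(B) P = Wt: LHS [L^2 M T^-3], RHS [L^2 M T^-1] ✗

Expression (B) P = Wt is dimensionally incorrect.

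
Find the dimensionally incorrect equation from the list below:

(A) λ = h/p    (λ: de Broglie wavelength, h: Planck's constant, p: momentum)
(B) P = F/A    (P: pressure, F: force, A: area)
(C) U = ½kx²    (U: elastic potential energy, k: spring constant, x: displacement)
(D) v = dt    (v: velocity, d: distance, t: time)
(D) v = dt

The equation (D) v = dt is dimensionally incorrect.

LHS (v): [L T^-1]
RHS (dt): [L T] ✗

The dimensions do not match. The other three equations balance.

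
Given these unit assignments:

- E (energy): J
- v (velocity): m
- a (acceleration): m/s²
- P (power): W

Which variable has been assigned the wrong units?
v

The variable v (velocity) should have units m/s, not m.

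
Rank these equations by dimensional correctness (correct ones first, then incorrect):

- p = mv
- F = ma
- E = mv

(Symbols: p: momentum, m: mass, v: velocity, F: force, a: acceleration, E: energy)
Dimensionally correct: p = mv, F = ma
Dimensionally incorrect: E = mv
Ordered (correct first, then incorrect): p = mv, F = ma, E = mv

- p = mv: LHS [L M T^-1], RHS [L M T^-1] → correct ✓
- F = ma: LHS [L M T^-2], RHS [L M T^-2] → correct ✓
- E = mv: LHS [L^2 M T^-2], RHS [L M T^-1] → incorrect ✗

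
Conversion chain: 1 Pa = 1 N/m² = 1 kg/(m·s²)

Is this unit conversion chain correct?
The chain is correct (no errors).

Correct: Pascal is Newton per square meter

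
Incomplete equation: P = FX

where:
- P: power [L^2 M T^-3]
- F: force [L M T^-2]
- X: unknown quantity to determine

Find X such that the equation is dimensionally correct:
X = v (velocity), dimensions [L T^-1]

P has dimensions [L^2 M T^-3]; the rest of the RHS (F) has dimensions [L M T^-2].
So X must have dimensions [L T^-1] — X = v (velocity).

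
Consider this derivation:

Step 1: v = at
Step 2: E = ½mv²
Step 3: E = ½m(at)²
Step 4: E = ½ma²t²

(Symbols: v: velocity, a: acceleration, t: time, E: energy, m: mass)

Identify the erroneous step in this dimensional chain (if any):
No step introduces an error — all steps are dimensionally consistent.

Step 1: v = at → LHS [L T^-1], RHS [L T^-1] ✓
Step 2: E = ½mv² → LHS [L^2 M T^-2], RHS [L^2 M T^-2] ✓
Step 3: E = ½m(at)² → LHS [L^2 M T^-2], RHS [L^2 M T^-2] ✓
Step 4: E = ½ma²t² → LHS [L^2 M T^-2], RHS [L^2 M T^-2] ✓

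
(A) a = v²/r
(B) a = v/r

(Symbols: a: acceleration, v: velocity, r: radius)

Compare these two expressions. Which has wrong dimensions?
(B)

(A) a = v²/r: LHS [L T^-2], RHS [L T^-2] ✓
(B) a = v/r: LHS [L T^-2], RHS [T^-1] ✗

Expression (B) a = v/r is dimensionally incorrect.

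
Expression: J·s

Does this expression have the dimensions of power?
No

The expression J·s has dimensions [L^2 M T^-1], but power has dimensions [L^2 M T^-3].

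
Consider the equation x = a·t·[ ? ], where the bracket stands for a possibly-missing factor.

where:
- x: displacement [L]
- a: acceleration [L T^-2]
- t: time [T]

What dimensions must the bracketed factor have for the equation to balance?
[T] — time (e.g. t)

x has dimensions [L]; a·t has dimensions [L T^-1].
The bracketed factor must supply [L] / [L T^-1] = [T].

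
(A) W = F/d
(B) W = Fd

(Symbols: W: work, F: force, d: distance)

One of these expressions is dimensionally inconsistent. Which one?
(A)

(A) W = F/d: LHS [L^2 M T^-2], RHS [M T^-2] ✗
(B) W = Fd: LHS [L^2 M T^-2], RHS [L^2 M T^-2] ✓

Expression (A) W = F/d is dimensionally incorrect.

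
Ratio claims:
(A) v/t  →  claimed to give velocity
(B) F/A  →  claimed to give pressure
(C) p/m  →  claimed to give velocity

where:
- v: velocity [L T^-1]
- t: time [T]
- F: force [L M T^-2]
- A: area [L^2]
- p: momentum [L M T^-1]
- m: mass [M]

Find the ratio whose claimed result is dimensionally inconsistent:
(A) v/t does not give velocity

(A) v/t: [L T^-2] ≠ velocity [L T^-1] ✗
(B) F/A: [L^-1 M T^-2] = pressure [L^-1 M T^-2] ✓
(C) p/m: [L T^-1] = velocity [L T^-1] ✓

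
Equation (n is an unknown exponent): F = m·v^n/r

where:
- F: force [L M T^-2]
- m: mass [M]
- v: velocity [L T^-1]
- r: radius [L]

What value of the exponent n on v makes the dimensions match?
n = 2

F has dimensions [L M T^-2]; v has dimensions [L T^-1].
The rest of the RHS has dimensions [L^-1 M], so v^n must supply [L^2 T^-2].
With n = 2: m·v^2/r has dimensions [L M T^-2], matching the LHS ✓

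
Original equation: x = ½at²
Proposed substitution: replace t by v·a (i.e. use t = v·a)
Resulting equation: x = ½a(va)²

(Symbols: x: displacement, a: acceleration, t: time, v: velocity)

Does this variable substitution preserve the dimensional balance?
No

[t] = [T] and [v·a] = [L^2 T^-3]. These differ, so the substitution replaces a quantity by one of different dimensions and the result x = ½a(va)² has LHS [L] vs RHS [L^5 T^-8] — inconsistent.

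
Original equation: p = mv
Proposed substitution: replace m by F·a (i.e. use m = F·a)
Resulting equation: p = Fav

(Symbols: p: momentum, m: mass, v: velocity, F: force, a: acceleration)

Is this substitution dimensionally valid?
No

[m] = [M] and [F·a] = [L^2 M T^-4]. These differ, so the substitution replaces a quantity by one of different dimensions and the result p = Fav has LHS [L M T^-1] vs RHS [L^3 M T^-5] — inconsistent.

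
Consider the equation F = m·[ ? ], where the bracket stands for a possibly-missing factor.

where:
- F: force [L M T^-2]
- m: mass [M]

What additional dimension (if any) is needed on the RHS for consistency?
[L T^-2] — acceleration (e.g. a)

F has dimensions [L M T^-2]; m has dimensions [M].
The bracketed factor must supply [L M T^-2] / [M] = [L T^-2].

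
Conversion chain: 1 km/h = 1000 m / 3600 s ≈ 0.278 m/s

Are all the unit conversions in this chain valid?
The chain is correct (no errors).

Correct: 1 km = 1000 m, 1 h = 3600 s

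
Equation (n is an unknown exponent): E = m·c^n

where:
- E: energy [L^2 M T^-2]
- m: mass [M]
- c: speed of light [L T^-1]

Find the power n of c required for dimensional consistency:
n = 2

E has dimensions [L^2 M T^-2]; c has dimensions [L T^-1].
The rest of the RHS has dimensions [M], so c^n must supply [L^2 T^-2].
With n = 2: m·c^2 has dimensions [L^2 M T^-2], matching the LHS ✓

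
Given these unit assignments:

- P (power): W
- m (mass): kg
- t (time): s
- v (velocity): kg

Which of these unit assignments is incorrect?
v

The variable v (velocity) should have units m/s, not kg.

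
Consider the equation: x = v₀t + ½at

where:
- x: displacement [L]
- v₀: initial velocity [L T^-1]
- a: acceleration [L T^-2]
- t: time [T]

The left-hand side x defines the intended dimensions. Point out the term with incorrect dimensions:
The term ½at

Checking each RHS term against the LHS:
- v₀t: [L] — matches x [L] ✓
- ½at: [L T^-1] — does NOT match x [L] ✗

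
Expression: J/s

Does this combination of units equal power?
Yes

The expression J/s has dimensions [L^2 M T^-3], which is exactly power [L^2 M T^-3].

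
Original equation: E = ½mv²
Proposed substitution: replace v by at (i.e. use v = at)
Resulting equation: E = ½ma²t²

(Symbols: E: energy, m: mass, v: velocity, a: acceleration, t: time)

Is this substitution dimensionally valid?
Yes

[v] = [L T^-1] and [at] = [L T^-1]. These match, so the substitution replaces a quantity by one of the same dimensions and the result E = ½ma²t² has LHS [L^2 M T^-2] vs RHS [L^2 M T^-2] — still consistent.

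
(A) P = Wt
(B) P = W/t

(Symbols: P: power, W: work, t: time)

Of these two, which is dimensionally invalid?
(A)

(A) P = Wt: LHS [L^2 M T^-3], RHS [L^2 M T^-1] ✗
(B) P = W/t: LHS [L^2 M T^-3], RHS [L^2 M T^-3] ✓

Expression (A) P = Wt is dimensionally incorrect.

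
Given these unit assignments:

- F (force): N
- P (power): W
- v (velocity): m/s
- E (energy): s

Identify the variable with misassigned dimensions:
E

The variable E (energy) should have units J, not s.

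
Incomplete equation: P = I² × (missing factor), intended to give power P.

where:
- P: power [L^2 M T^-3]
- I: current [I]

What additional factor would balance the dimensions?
R (resistance), dimensions [I^-2 L^2 M T^-3]

P has dimensions [L^2 M T^-3] and I² has dimensions [I^2].
The missing factor must have dimensions [L^2 M T^-3] / [I^2] = [I^-2 L^2 M T^-3], i.e. resistance (R).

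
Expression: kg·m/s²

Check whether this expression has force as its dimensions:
Yes

The expression kg·m/s² has dimensions [L M T^-2], which is exactly force [L M T^-2].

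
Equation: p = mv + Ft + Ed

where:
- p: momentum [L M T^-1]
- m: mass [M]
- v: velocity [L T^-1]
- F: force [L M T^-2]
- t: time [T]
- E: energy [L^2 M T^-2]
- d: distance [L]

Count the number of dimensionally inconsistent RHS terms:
1

LHS p: [L M T^-1]
- mv: [L M T^-1] ✓
- Ft: [L M T^-1] ✓
- Ed: [L^3 M T^-2] ✗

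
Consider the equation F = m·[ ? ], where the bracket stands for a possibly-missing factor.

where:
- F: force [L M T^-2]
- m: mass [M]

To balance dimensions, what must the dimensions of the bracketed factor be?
[L T^-2] — acceleration (e.g. a)

F has dimensions [L M T^-2]; m has dimensions [M].
The bracketed factor must supply [L M T^-2] / [M] = [L T^-2].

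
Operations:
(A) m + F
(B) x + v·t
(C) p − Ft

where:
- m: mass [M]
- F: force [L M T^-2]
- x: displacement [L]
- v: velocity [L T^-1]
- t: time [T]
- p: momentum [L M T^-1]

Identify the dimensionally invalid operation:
(A) m + F

(A) m + F: m [M] and F [L M T^-2] — different dimensions cannot be added/subtracted ✗
(B) x + v·t: x [L] and v·t [L] — same dimensions ✓
(C) p − Ft: p [L M T^-1] and Ft [L M T^-1] — same dimensions ✓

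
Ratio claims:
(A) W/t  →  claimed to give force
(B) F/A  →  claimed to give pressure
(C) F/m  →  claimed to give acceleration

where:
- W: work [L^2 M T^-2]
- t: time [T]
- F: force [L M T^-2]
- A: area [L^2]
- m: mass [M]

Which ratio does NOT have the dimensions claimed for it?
(A) W/t does not give force

(A) W/t: [L^2 M T^-3] ≠ force [L M T^-2] ✗
(B) F/A: [L^-1 M T^-2] = pressure [L^-1 M T^-2] ✓
(C) F/m: [L T^-2] = acceleration [L T^-2] ✓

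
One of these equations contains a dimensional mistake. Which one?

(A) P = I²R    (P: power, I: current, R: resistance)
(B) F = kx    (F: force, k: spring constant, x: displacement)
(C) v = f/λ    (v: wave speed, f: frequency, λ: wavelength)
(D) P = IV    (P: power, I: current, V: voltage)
(C) v = f/λ

The equation (C) v = f/λ is dimensionally incorrect.

LHS (v): [L T^-1]
RHS (f/λ): [L^-1 T^-1] ✗

The dimensions do not match. The other three equations balance.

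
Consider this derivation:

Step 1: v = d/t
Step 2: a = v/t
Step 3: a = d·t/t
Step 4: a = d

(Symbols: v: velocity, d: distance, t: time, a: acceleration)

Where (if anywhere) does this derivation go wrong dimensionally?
Step 3

Step 1: v = d/t → LHS [L T^-1], RHS [L T^-1] ✓
Step 2: a = v/t → LHS [L T^-2], RHS [L T^-2] ✓
Step 3: a = d·t/t → LHS [L T^-2], RHS [L] ✗

The first dimensional inconsistency appears in step 3: a = d·t/t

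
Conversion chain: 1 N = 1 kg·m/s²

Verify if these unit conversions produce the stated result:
The chain is correct (no errors).

Correct: Newton is defined as kg·m/s²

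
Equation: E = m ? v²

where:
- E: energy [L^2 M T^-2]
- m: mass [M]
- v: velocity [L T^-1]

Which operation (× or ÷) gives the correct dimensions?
multiplication (×): E = m × v²

E [L^2 M T^-2]; m [M]; v² [L^2 T^-2].
m × v² → [L^2 M T^-2] ✓
m ÷ v² → [L^-2 M T^2] ✗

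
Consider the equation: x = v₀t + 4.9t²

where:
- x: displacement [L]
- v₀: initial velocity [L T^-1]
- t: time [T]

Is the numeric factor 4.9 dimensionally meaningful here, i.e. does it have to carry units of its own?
Yes

x has dimensions [L], while t² alone has dimensions [T^2]. For the equation to balance, the factor 4.9 must carry dimensions [L T^-2] — it is a dimensional constant (a numerical value of a physical quantity with its units suppressed), not a pure number.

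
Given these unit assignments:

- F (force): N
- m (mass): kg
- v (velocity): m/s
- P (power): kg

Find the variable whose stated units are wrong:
P

The variable P (power) should have units W, not kg.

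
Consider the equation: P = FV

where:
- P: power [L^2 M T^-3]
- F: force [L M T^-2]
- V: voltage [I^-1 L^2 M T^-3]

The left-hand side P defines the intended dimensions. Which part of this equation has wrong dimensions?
The right-hand side term FV

P has dimensions [L^2 M T^-3], but FV has dimensions [I^-1 L^3 M^2 T^-5], so the term FV is dimensionally wrong for P.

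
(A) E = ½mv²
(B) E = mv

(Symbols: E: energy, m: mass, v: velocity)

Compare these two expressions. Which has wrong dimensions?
(B)

(A) E = ½mv²: LHS [L^2 M T^-2], RHS [L^2 M T^-2] ✓
(B) E = mv: LHS [L^2 M T^-2], RHS [L M T^-1] ✗

Expression (B) E = mv is dimensionally incorrect.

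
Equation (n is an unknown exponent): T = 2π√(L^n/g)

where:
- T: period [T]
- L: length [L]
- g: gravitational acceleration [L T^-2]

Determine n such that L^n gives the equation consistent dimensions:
n = 1

T has dimensions [T]; L has dimensions [L].
With n = 1: 2π√(L^1/g) has dimensions [T], matching the LHS ✓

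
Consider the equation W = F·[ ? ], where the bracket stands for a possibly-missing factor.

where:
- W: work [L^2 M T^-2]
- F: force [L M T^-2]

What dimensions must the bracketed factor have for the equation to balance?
[L] — length (e.g. a distance d)

W has dimensions [L^2 M T^-2]; F has dimensions [L M T^-2].
The bracketed factor must supply [L^2 M T^-2] / [L M T^-2] = [L].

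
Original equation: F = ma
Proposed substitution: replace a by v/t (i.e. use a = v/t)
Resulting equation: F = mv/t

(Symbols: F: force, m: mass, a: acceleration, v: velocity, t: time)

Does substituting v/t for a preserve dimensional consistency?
Yes

[a] = [L T^-2] and [v/t] = [L T^-2]. These match, so the substitution replaces a quantity by one of the same dimensions and the result F = mv/t has LHS [L M T^-2] vs RHS [L M T^-2] — still consistent.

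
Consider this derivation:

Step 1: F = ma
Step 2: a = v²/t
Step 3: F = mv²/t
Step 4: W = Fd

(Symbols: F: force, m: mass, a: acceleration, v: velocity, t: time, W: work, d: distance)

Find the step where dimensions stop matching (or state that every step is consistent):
Step 2

Step 1: F = ma → LHS [L M T^-2], RHS [L M T^-2] ✓
Step 2: a = v²/t → LHS [L T^-2], RHS [L^2 T^-3] ✗

The first dimensional inconsistency appears in step 2: a = v²/t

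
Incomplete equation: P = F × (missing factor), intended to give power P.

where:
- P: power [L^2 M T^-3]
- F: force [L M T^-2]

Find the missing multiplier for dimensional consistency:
v (velocity), dimensions [L T^-1]

P has dimensions [L^2 M T^-3] and F has dimensions [L M T^-2].
The missing factor must have dimensions [L^2 M T^-3] / [L M T^-2] = [L T^-1], i.e. velocity (v).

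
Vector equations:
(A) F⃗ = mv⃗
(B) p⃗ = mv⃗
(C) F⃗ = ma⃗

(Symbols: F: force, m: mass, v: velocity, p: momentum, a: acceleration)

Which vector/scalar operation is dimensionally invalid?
(A) F⃗ = mv⃗

(A) F⃗ = mv⃗: LHS [L M T^-2], RHS [L M T^-1] ✗ — mass times velocity is momentum, not force; should be ma⃗
(B) p⃗ = mv⃗: LHS [L M T^-1], RHS [L M T^-1] ✓ — mass (scalar) times velocity (vector)
(C) F⃗ = ma⃗: LHS [L M T^-2], RHS [L M T^-2] ✓ — Force and acceleration are vectors, mass is a scalar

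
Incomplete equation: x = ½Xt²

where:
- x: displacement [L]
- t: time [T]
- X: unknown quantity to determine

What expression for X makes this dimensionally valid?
X = a (acceleration), dimensions [L T^-2]

x has dimensions [L]; the rest of the RHS (½ t²) has dimensions [T^2].
So X must have dimensions [L T^-2] — X = a (acceleration).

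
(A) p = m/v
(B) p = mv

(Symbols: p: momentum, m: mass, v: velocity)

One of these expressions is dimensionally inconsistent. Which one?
(A)

(A) p = m/v: LHS [L M T^-1], RHS [L^-1 M T] ✗
(B) p = mv: LHS [L M T^-1], RHS [L M T^-1] ✓

Expression (A) p = m/v is dimensionally incorrect.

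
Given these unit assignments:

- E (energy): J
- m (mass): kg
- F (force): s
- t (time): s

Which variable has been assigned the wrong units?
F

The variable F (force) should have units N, not s.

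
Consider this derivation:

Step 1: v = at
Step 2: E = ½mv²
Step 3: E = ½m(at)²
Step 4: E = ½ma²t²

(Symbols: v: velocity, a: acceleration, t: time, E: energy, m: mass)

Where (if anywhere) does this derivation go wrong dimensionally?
No step introduces an error — all steps are dimensionally consistent.

Step 1: v = at → LHS [L T^-1], RHS [L T^-1] ✓
Step 2: E = ½mv² → LHS [L^2 M T^-2], RHS [L^2 M T^-2] ✓
Step 3: E = ½m(at)² → LHS [L^2 M T^-2], RHS [L^2 M T^-2] ✓
Step 4: E = ½ma²t² → LHS [L^2 M T^-2], RHS [L^2 M T^-2] ✓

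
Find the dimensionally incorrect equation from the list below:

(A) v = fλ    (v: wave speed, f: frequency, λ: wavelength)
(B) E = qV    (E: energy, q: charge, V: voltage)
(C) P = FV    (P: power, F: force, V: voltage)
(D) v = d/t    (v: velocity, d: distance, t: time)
(C) P = FV

The equation (C) P = FV is dimensionally incorrect.

LHS (P): [L^2 M T^-3]
RHS (FV): [I^-1 L^3 M^2 T^-5] ✗

The dimensions do not match. The other three equations balance.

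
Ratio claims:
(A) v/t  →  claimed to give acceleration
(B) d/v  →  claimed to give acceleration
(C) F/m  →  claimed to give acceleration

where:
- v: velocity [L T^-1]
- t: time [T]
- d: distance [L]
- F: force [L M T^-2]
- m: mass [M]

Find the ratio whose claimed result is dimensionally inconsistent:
(B) d/v does not give acceleration

(A) v/t: [L T^-2] = acceleration [L T^-2] ✓
(B) d/v: [T] ≠ acceleration [L T^-2] ✗
(C) F/m: [L T^-2] = acceleration [L T^-2] ✓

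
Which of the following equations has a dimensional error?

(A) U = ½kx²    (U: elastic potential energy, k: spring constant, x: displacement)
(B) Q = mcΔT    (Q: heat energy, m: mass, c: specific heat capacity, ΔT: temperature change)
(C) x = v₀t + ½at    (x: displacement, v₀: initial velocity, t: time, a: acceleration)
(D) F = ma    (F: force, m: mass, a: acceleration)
(C) x = v₀t + ½at

The equation (C) x = v₀t + ½at is dimensionally incorrect.

LHS (x): [L]
RHS terms:
  - v₀t: [L] ✓
  - ½at: [L T^-1] ✗ (does not match LHS)

The dimensions do not match. The other three equations balance.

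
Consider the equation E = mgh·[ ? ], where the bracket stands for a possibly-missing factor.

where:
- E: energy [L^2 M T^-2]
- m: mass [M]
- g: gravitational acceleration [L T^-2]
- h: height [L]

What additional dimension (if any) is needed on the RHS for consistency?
Nothing is missing — the bracketed factor must be dimensionless.

E has dimensions [L^2 M T^-2] and mgh already has dimensions [L^2 M T^-2], so E = mgh is dimensionally complete.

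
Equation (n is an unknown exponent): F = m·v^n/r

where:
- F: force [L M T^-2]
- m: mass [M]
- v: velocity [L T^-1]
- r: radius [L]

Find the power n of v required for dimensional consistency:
n = 2

F has dimensions [L M T^-2]; v has dimensions [L T^-1].
The rest of the RHS has dimensions [L^-1 M], so v^n must supply [L^2 T^-2].
With n = 2: m·v^2/r has dimensions [L M T^-2], matching the LHS ✓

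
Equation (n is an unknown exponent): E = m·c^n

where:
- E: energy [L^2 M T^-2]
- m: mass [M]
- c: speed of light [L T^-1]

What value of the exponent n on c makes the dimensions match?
n = 2

E has dimensions [L^2 M T^-2]; c has dimensions [L T^-1].
The rest of the RHS has dimensions [M], so c^n must supply [L^2 T^-2].
With n = 2: m·c^2 has dimensions [L^2 M T^-2], matching the LHS ✓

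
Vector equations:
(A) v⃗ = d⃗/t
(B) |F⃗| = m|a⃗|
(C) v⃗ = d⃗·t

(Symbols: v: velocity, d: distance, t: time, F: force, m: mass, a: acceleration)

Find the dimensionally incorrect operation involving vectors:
(C) v⃗ = d⃗·t

(A) v⃗ = d⃗/t: LHS [L T^-1], RHS [L T^-1] ✓ — displacement (vector) divided by time (scalar)
(B) |F⃗| = m|a⃗|: LHS [L M T^-2], RHS [L M T^-2] ✓ — magnitudes of vectors are scalars
(C) v⃗ = d⃗·t: LHS [L T^-1], RHS [L T] ✗ — velocity is displacement per time; should be d⃗/t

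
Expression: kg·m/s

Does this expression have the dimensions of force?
No

The expression kg·m/s has dimensions [L M T^-1], but force has dimensions [L M T^-2].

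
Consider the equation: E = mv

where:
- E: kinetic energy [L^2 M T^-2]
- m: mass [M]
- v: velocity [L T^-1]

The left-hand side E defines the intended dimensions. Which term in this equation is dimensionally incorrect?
The right-hand side term mv

E has dimensions [L^2 M T^-2], but mv has dimensions [L M T^-1], so the term mv is dimensionally wrong for E.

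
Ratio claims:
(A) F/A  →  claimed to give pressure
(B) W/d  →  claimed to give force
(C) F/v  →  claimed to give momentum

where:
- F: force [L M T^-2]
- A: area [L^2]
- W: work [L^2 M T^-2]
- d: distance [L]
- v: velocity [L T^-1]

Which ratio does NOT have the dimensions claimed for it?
(C) F/v does not give momentum

(A) F/A: [L^-1 M T^-2] = pressure [L^-1 M T^-2] ✓
(B) W/d: [L M T^-2] = force [L M T^-2] ✓
(C) F/v: [M T^-1] ≠ momentum [L M T^-1] ✗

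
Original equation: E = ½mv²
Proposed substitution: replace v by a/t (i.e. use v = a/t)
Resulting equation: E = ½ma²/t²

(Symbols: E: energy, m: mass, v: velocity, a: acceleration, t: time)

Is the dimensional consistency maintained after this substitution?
No

[v] = [L T^-1] and [a/t] = [L T^-3]. These differ, so the substitution replaces a quantity by one of different dimensions and the result E = ½ma²/t² has LHS [L^2 M T^-2] vs RHS [L^2 M T^-6] — inconsistent.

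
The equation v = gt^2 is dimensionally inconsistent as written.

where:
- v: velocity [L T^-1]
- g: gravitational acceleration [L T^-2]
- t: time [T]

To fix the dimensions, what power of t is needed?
The exponent of t should be 1: v = gt

The LHS v has dimensions [L T^-1]; t has dimensions [T].
As written, the RHS gt^2 (exponent 2 on t) has dimensions [L], which does not match.
With exponent 1, the RHS gt has dimensions [L T^-1], matching the LHS.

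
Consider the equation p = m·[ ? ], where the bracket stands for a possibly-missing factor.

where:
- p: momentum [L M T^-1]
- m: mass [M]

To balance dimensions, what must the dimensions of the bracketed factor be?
[L T^-1] — velocity (e.g. v)

p has dimensions [L M T^-1]; m has dimensions [M].
The bracketed factor must supply [L M T^-1] / [M] = [L T^-1].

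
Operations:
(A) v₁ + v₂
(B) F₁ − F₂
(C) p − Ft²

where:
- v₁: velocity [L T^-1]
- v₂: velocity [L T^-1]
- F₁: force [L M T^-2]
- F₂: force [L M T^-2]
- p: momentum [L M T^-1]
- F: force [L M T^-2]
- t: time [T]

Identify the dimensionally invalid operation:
(C) p − Ft²

(A) v₁ + v₂: v₁ [L T^-1] and v₂ [L T^-1] — same dimensions ✓
(B) F₁ − F₂: F₁ [L M T^-2] and F₂ [L M T^-2] — same dimensions ✓
(C) p − Ft²: p [L M T^-1] and Ft² [L M] — different dimensions cannot be added/subtracted ✗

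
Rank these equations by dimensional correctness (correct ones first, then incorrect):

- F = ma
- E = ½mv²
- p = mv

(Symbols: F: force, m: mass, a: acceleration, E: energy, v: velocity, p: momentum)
Dimensionally correct: F = ma, E = ½mv², p = mv
Dimensionally incorrect: none
Ordered (correct first, then incorrect): F = ma, E = ½mv², p = mv

- F = ma: LHS [L M T^-2], RHS [L M T^-2] → correct ✓
- E = ½mv²: LHS [L^2 M T^-2], RHS [L^2 M T^-2] → correct ✓
- p = mv: LHS [L M T^-1], RHS [L M T^-1] → correct ✓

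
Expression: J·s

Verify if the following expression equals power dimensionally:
No

The expression J·s has dimensions [L^2 M T^-1], but power has dimensions [L^2 M T^-3].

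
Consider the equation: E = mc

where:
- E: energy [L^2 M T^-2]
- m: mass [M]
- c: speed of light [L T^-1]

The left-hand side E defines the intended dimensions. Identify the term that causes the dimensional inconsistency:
The right-hand side term mc

E has dimensions [L^2 M T^-2], but mc has dimensions [L M T^-1], so the term mc is dimensionally wrong for E.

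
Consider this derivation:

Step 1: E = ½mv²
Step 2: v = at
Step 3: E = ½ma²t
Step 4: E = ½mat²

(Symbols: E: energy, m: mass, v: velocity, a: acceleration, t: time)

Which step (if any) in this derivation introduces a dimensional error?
Step 3

Step 1: E = ½mv² → LHS [L^2 M T^-2], RHS [L^2 M T^-2] ✓
Step 2: v = at → LHS [L T^-1], RHS [L T^-1] ✓
Step 3: E = ½ma²t → LHS [L^2 M T^-2], RHS [L^2 M T^-3] ✗

The first dimensional inconsistency appears in step 3: E = ½ma²t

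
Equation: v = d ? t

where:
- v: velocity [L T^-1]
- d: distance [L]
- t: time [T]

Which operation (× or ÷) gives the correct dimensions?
division (÷): v = d ÷ t

v [L T^-1]; d [L]; t [T].
d × t → [L T] ✗
d ÷ t → [L T^-1] ✓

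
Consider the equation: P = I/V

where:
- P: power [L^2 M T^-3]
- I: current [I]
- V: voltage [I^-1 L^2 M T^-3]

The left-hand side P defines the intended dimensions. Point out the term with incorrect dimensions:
The right-hand side term I/V

P has dimensions [L^2 M T^-3], but I/V has dimensions [I^2 L^-2 M^-1 T^3], so the term I/V is dimensionally wrong for P.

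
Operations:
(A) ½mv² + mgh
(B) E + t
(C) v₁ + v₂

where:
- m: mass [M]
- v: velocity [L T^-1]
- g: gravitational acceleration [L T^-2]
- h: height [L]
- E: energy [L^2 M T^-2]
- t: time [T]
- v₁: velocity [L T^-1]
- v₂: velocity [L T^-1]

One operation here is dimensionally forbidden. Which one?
(B) E + t

(A) ½mv² + mgh: ½mv² [L^2 M T^-2] and mgh [L^2 M T^-2] — same dimensions ✓
(B) E + t: E [L^2 M T^-2] and t [T] — different dimensions cannot be added/subtracted ✗
(C) v₁ + v₂: v₁ [L T^-1] and v₂ [L T^-1] — same dimensions ✓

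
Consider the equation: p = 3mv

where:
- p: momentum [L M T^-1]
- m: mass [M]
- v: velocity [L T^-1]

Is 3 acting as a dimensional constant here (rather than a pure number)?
No

p has dimensions [L M T^-1] and mv already has dimensions [L M T^-1], so the equation balances without 3 contributing any dimensions. 3 is a pure (dimensionless) number; changing or removing it would not affect dimensional consistency.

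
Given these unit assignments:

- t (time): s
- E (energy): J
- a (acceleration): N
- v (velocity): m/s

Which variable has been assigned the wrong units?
a

The variable a (acceleration) should have units m/s², not N.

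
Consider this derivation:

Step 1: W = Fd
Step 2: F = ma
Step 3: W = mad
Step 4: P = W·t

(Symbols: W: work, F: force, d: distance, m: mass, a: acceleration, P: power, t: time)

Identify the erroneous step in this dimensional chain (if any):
Step 4

Step 1: W = Fd → LHS [L^2 M T^-2], RHS [L^2 M T^-2] ✓
Step 2: F = ma → LHS [L M T^-2], RHS [L M T^-2] ✓
Step 3: W = mad → LHS [L^2 M T^-2], RHS [L^2 M T^-2] ✓
Step 4: P = W·t → LHS [L^2 M T^-3], RHS [L^2 M T^-1] ✗

The first dimensional inconsistency appears in step 4: P = W·t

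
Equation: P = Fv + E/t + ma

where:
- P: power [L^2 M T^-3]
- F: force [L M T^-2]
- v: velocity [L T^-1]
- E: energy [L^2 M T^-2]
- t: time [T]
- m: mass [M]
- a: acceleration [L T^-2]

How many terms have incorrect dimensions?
1

LHS P: [L^2 M T^-3]
- Fv: [L^2 M T^-3] ✓
- E/t: [L^2 M T^-3] ✓
- ma: [L M T^-2] ✗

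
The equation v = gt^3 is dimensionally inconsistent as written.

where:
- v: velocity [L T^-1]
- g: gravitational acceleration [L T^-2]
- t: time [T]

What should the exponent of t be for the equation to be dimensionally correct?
The exponent of t should be 1: v = gt

The LHS v has dimensions [L T^-1]; t has dimensions [T].
As written, the RHS gt^3 (exponent 3 on t) has dimensions [L T], which does not match.
With exponent 1, the RHS gt has dimensions [L T^-1], matching the LHS.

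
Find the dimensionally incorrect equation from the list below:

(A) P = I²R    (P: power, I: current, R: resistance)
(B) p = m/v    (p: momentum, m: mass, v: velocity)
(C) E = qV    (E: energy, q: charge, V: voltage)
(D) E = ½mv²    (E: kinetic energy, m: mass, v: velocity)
(B) p = m/v

The equation (B) p = m/v is dimensionally incorrect.

LHS (p): [L M T^-1]
RHS (m/v): [L^-1 M T] ✗

The dimensions do not match. The other three equations balance.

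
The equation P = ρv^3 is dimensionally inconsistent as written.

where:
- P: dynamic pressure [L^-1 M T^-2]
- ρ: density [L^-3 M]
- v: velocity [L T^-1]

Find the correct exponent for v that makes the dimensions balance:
The exponent of v should be 2: P = ρv^2

The LHS P has dimensions [L^-1 M T^-2]; v has dimensions [L T^-1].
As written, the RHS ρv^3 (exponent 3 on v) has dimensions [M T^-3], which does not match.
With exponent 2, the RHS ρv^2 has dimensions [L^-1 M T^-2], matching the LHS.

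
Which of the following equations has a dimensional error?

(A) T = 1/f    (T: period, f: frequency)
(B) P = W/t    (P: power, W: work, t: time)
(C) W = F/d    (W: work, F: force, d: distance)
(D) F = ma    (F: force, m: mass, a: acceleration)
(C) W = F/d

The equation (C) W = F/d is dimensionally incorrect.

LHS (W): [L^2 M T^-2]
RHS (F/d): [M T^-2] ✗

The dimensions do not match. The other three equations balance.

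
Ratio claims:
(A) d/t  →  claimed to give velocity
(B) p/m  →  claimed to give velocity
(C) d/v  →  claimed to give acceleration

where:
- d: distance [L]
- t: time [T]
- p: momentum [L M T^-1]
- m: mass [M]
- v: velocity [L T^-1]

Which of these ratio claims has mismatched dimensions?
(C) d/v does not give acceleration

(A) d/t: [L T^-1] = velocity [L T^-1] ✓
(B) p/m: [L T^-1] = velocity [L T^-1] ✓
(C) d/v: [T] ≠ acceleration [L T^-2] ✗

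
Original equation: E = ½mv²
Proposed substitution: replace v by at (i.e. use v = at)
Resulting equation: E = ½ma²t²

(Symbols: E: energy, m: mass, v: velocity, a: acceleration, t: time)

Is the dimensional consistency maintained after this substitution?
Yes

[v] = [L T^-1] and [at] = [L T^-1]. These match, so the substitution replaces a quantity by one of the same dimensions and the result E = ½ma²t² has LHS [L^2 M T^-2] vs RHS [L^2 M T^-2] — still consistent.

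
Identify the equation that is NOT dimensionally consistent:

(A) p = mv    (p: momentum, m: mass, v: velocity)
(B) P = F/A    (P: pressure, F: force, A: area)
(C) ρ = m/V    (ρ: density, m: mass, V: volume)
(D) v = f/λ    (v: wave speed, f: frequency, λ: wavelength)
(D) v = f/λ

The equation (D) v = f/λ is dimensionally incorrect.

LHS (v): [L T^-1]
RHS (f/λ): [L^-1 T^-1] ✗

The dimensions do not match. The other three equations balance.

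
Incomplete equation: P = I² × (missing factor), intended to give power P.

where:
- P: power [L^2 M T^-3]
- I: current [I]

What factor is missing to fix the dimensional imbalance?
R (resistance), dimensions [I^-2 L^2 M T^-3]

P has dimensions [L^2 M T^-3] and I² has dimensions [I^2].
The missing factor must have dimensions [L^2 M T^-3] / [I^2] = [I^-2 L^2 M T^-3], i.e. resistance (R).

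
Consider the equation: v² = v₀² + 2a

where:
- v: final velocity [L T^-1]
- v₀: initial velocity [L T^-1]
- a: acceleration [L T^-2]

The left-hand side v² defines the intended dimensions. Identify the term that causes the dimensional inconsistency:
The term 2a

Checking each RHS term against the LHS:
- v₀²: [L^2 T^-2] — matches v² [L^2 T^-2] ✓
- 2a: [L T^-2] — does NOT match v² [L^2 T^-2] ✗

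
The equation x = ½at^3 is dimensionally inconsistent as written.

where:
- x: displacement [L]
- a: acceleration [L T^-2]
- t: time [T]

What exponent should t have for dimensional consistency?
The exponent of t should be 2: x = ½at^2

The LHS x has dimensions [L]; t has dimensions [T].
As written, the RHS ½at^3 (exponent 3 on t) has dimensions [L T], which does not match.
With exponent 2, the RHS ½at^2 has dimensions [L], matching the LHS.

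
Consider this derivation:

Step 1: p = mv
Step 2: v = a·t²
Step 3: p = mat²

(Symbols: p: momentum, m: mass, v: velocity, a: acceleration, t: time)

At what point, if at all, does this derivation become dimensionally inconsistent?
Step 2

Step 1: p = mv → LHS [L M T^-1], RHS [L M T^-1] ✓
Step 2: v = a·t² → LHS [L T^-1], RHS [L] ✗

The first dimensional inconsistency appears in step 2: v = a·t²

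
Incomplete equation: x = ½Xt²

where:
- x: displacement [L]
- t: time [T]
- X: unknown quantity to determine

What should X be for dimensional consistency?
X = a (acceleration), dimensions [L T^-2]

x has dimensions [L]; the rest of the RHS (½ t²) has dimensions [T^2].
So X must have dimensions [L T^-2] — X = a (acceleration).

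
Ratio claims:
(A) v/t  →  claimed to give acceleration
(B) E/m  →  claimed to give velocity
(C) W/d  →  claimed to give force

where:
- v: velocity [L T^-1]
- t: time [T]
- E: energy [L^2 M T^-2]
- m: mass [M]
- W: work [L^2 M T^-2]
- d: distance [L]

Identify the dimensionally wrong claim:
(B) E/m does not give velocity

(A) v/t: [L T^-2] = acceleration [L T^-2] ✓
(B) E/m: [L^2 T^-2] ≠ velocity [L T^-1] ✗
(C) W/d: [L M T^-2] = force [L M T^-2] ✓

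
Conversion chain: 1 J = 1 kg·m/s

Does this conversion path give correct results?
The chain is incorrect (it contains an error).

Incorrect: Joule is kg·m²/s², not kg·m/s (that is momentum)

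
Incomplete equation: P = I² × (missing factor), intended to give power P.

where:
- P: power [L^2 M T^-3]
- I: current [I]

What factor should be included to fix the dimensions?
R (resistance), dimensions [I^-2 L^2 M T^-3]

P has dimensions [L^2 M T^-3] and I² has dimensions [I^2].
The missing factor must have dimensions [L^2 M T^-3] / [I^2] = [I^-2 L^2 M T^-3], i.e. resistance (R).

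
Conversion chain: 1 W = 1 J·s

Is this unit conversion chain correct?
The chain is incorrect (it contains an error).

Incorrect: Watt is J/s, not J·s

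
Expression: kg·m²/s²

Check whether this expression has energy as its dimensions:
Yes

The expression kg·m²/s² has dimensions [L^2 M T^-2], which is exactly energy [L^2 M T^-2].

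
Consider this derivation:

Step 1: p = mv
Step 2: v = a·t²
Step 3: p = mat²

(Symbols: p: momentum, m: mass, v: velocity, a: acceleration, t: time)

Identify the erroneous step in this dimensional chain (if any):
Step 2

Step 1: p = mv → LHS [L M T^-1], RHS [L M T^-1] ✓
Step 2: v = a·t² → LHS [L T^-1], RHS [L] ✗

The first dimensional inconsistency appears in step 2: v = a·t²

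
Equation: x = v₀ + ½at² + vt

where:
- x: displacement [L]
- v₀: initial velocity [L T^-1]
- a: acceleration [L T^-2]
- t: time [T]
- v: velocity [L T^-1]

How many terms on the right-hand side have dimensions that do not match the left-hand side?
1

LHS x: [L]
- v₀: [L T^-1] ✗
- ½at²: [L] ✓
- vt: [L] ✓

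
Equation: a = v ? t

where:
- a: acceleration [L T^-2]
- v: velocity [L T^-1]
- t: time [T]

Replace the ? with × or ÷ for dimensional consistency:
division (÷): a = v ÷ t

a [L T^-2]; v [L T^-1]; t [T].
v × t → [L] ✗
v ÷ t → [L T^-2] ✓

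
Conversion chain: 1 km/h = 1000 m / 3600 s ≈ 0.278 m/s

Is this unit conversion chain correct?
The chain is correct (no errors).

Correct: 1 km = 1000 m, 1 h = 3600 s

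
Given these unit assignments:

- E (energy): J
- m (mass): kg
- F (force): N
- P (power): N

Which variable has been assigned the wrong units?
P

The variable P (power) should have units W, not N.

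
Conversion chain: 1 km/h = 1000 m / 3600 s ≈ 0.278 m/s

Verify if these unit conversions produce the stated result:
The chain is correct (no errors).

Correct: 1 km = 1000 m, 1 h = 3600 s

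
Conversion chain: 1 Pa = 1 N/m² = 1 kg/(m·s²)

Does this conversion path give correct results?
The chain is correct (no errors).

Correct: Pascal is Newton per square meter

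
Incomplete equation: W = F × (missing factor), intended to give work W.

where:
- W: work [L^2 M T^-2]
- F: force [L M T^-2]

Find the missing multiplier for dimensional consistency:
d (distance), dimensions [L]

W has dimensions [L^2 M T^-2] and F has dimensions [L M T^-2].
The missing factor must have dimensions [L^2 M T^-2] / [L M T^-2] = [L], i.e. distance (d).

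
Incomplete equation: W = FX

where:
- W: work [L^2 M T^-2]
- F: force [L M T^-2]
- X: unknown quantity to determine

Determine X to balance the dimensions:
X = d (distance), dimensions [L]

W has dimensions [L^2 M T^-2]; the rest of the RHS (F) has dimensions [L M T^-2].
So X must have dimensions [L] — X = d (distance).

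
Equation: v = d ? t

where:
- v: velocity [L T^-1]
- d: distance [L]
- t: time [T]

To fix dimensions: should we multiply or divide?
division (÷): v = d ÷ t

v [L T^-1]; d [L]; t [T].
d × t → [L T] ✗
d ÷ t → [L T^-1] ✓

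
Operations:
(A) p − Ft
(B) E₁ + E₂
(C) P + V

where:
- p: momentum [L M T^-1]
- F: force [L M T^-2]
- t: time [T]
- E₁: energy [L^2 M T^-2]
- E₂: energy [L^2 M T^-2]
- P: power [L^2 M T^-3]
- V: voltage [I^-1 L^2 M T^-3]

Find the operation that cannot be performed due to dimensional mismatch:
(C) P + V

(A) p − Ft: p [L M T^-1] and Ft [L M T^-1] — same dimensions ✓
(B) E₁ + E₂: E₁ [L^2 M T^-2] and E₂ [L^2 M T^-2] — same dimensions ✓
(C) P + V: P [L^2 M T^-3] and V [I^-1 L^2 M T^-3] — different dimensions cannot be added/subtracted ✗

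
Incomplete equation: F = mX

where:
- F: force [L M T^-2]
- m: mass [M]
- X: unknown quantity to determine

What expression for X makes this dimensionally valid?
X = a (acceleration), dimensions [L T^-2]

F has dimensions [L M T^-2]; the rest of the RHS (m) has dimensions [M].
So X must have dimensions [L T^-2] — X = a (acceleration).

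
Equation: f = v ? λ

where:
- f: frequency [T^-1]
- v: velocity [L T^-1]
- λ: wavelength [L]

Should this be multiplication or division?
division (÷): f = v ÷ λ

f [T^-1]; v [L T^-1]; λ [L].
v × λ → [L^2 T^-1] ✗
v ÷ λ → [T^-1] ✓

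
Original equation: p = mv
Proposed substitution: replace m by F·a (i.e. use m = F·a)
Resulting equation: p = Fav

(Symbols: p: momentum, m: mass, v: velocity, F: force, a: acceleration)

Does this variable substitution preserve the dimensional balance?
No

[m] = [M] and [F·a] = [L^2 M T^-4]. These differ, so the substitution replaces a quantity by one of different dimensions and the result p = Fav has LHS [L M T^-1] vs RHS [L^3 M T^-5] — inconsistent.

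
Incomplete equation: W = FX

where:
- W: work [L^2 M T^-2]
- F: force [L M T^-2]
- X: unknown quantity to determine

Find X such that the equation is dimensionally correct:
X = d (distance), dimensions [L]

W has dimensions [L^2 M T^-2]; the rest of the RHS (F) has dimensions [L M T^-2].
So X must have dimensions [L] — X = d (distance).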